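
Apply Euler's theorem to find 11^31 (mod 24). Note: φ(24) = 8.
By Euler: 11^{8} ≡ 1 (mod 24) since gcd(11, 24) = 1. 31 = 3×8 + 7. So 11^{31} ≡ 11^{7} ≡ 11 (mod 24)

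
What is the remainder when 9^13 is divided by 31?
Using repeated squaring. 13 = 8 + 4 + 1 (binary 1101). Repeated squaring mod 31: 9^1 ≡ 9; 9^2 ≡ 9² = 81 ≡ 19; 9^4 ≡ 19² = 361 ≡ 20; 9^8 ≡ 20² = 400 ≡ 28. Multiply: 9^13 = 9^8 × 9^4 × 9^1 ≡ 28 × 20 × 9 (mod 31): 28 × 20 = 560 ≡ 2; 2 × 9 = 18 ≡ 18. So 9^13 ≡ 18 (mod 31).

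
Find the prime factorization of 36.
2^2 × 3^2

Divide by primes starting from smallest:
36 ÷ 2 = 18
18 ÷ 2 = 9
9 ÷ 3 = 3
3 ÷ 3 = 1

36 = 2^2 × 3^2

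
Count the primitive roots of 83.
40

The number of primitive roots modulo p is φ(p-1) = φ(82)
φ(82) = 40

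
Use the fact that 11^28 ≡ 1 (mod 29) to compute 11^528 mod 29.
By Fermat: 11^{28} ≡ 1 (mod 29). 528 ≡ 24 (mod 28). So 11^{528} ≡ 11^{24} ≡ 7 (mod 29)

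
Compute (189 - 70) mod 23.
4

(189 - 70) = 119
119 mod 23 = 4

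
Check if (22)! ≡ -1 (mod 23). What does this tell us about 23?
(22)! mod 23 = 22. Since this equals -1 (mod 23), Wilson confirms 23 is prime.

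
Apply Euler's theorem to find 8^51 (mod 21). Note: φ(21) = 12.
By Euler: 8^{12} ≡ 1 (mod 21) since gcd(8, 21) = 1. 51 = 4×12 + 3. So 8^{51} ≡ 8^{3} ≡ 8 (mod 21)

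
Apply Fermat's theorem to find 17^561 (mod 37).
By Fermat: 17^{36} ≡ 1 (mod 37). 561 ≡ 21 (mod 36). So 17^{561} ≡ 17^{21} ≡ 8 (mod 37)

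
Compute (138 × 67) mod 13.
3

(138 × 67) = 9246
9246 mod 13 = 3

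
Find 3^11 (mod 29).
Using repeated squaring. 11 = 8 + 2 + 1 (binary 1011). Repeated squaring mod 29: 3^1 ≡ 3; 3^2 ≡ 3² = 9 ≡ 9; 3^4 ≡ 9² = 81 ≡ 23; 3^8 ≡ 23² = 529 ≡ 7. Multiply: 3^11 = 3^8 × 3^2 × 3^1 ≡ 7 × 9 × 3 (mod 29): 7 × 9 = 63 ≡ 5; 5 × 3 = 15 ≡ 15. So 3^11 ≡ 15 (mod 29).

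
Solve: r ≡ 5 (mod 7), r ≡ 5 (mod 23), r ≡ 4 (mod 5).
M = 7 × 23 × 5 = 805. M₁ = 115, y₁ ≡ 5 (mod 7). M₂ = 35, y₂ ≡ 2 (mod 23). M₃ = 161, y₃ ≡ 1 (mod 5). r = 5×115×5 + 5×35×2 + 4×161×1 ≡ 649 (mod 805)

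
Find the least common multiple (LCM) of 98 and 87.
8526

First find GCD(98, 87) using the Euclidean algorithm:
98 = 1 × 87 + 11
87 = 7 × 11 + 10
11 = 1 × 10 + 1
10 = 10 × 1 + 0
GCD(98, 87) = 1

LCM formula: LCM(a, b) = (a × b) / GCD(a, b)
LCM(98, 87) = (98 × 87) / 1
LCM(98, 87) = 8526 / 1
LCM(98, 87) = 8526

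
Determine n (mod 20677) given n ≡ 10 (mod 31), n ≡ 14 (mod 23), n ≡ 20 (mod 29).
4660

Using the Chinese Remainder Theorem:
M = product of moduli = 20677
For equation 1: M_1 = 667, 667 ≡ 16 (mod 31), inverse of 667 mod 31 is 2 (check: 16 × 2 = 32 ≡ 1 (mod 31))
For equation 2: M_2 = 899, 899 ≡ 2 (mod 23), inverse of 899 mod 23 is 12 (check: 2 × 12 = 24 ≡ 1 (mod 23))
For equation 3: M_3 = 713, 713 ≡ 17 (mod 29), inverse of 713 mod 29 is 12 (check: 17 × 12 = 204 ≡ 1 (mod 29))
Combine: n ≡ Σ r_i×M_i×(M_i⁻¹ mod m_i) = 10×667×2 + 14×899×12 + 20×713×12 = 13340 + 151032 + 171120 = 335492
335492 mod 20677 = 4660
n ≡ 4660 (mod 20677)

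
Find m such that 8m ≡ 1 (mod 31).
8^(-1) ≡ 4 (mod 31). Verification: 8 × 4 = 32 ≡ 1 (mod 31)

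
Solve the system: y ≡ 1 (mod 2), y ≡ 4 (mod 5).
M = 2 × 5 = 10. M₁ = 5, y₁ ≡ 1 (mod 2). M₂ = 2, y₂ ≡ 3 (mod 5). y = 1×5×1 + 4×2×3 ≡ 9 (mod 10)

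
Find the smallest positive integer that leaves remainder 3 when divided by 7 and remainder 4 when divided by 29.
M = 7 × 29 = 203. M₁ = 29, y₁ ≡ 1 (mod 7). M₂ = 7, y₂ ≡ 25 (mod 29). m = 3×29×1 + 4×7×25 ≡ 178 (mod 203). The smallest positive such number is 178.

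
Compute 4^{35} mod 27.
7

Using successive squaring:
Binary expansion of 35: 100011
Powers of 4 mod 27 (each is the square of the previous):
  4^1 ≡ 4 (mod 27)
  4^2 ≡ 4² = 16 ≡ 16 (mod 27)
  4^4 ≡ 16² = 256 ≡ 13 (mod 27)
  4^8 ≡ 13² = 169 ≡ 7 (mod 27)
  4^16 ≡ 7² = 49 ≡ 22 (mod 27)
  4^32 ≡ 22² = 484 ≡ 25 (mod 27)
35 = 32 + 2 + 1, so 4^35 = 4^32 × 4^2 × 4^1 ≡ 25 × 16 × 4 (mod 27)
Multiplying step by step:
  25 × 16 = 400 ≡ 22 (mod 27)
  22 × 4 = 88 ≡ 7 (mod 27)
Result: 4^35 ≡ 7 (mod 27)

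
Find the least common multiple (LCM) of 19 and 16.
304

First find GCD(19, 16) using the Euclidean algorithm:
19 = 1 × 16 + 3
16 = 5 × 3 + 1
3 = 3 × 1 + 0
GCD(19, 16) = 1

LCM formula: LCM(a, b) = (a × b) / GCD(a, b)
LCM(19, 16) = (19 × 16) / 1
LCM(19, 16) = 304 / 1
LCM(19, 16) = 304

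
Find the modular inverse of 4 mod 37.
4^(-1) ≡ 28 (mod 37). Verification: 4 × 28 = 112 ≡ 1 (mod 37)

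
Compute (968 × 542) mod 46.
26

(968 × 542) = 524656
524656 mod 46 = 26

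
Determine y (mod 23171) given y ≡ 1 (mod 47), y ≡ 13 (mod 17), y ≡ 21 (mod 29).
659

Using the Chinese Remainder Theorem:
M = product of moduli = 23171
For equation 1: M_1 = 493, 493 ≡ 23 (mod 47), inverse of 493 mod 47 is 45 (check: 23 × 45 = 1035 ≡ 1 (mod 47))
For equation 2: M_2 = 1363, 1363 ≡ 3 (mod 17), inverse of 1363 mod 17 is 6 (check: 3 × 6 = 18 ≡ 1 (mod 17))
For equation 3: M_3 = 799, 799 ≡ 16 (mod 29), inverse of 799 mod 29 is 20 (check: 16 × 20 = 320 ≡ 1 (mod 29))
Combine: y ≡ Σ r_i×M_i×(M_i⁻¹ mod m_i) = 1×493×45 + 13×1363×6 + 21×799×20 = 22185 + 106314 + 335580 = 464079
464079 mod 23171 = 659
y ≡ 659 (mod 23171)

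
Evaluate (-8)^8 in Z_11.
(-8) ≡ 3 (mod 11). 8 = 8 (binary 1000). Repeated squaring mod 11: 3^1 ≡ 3; 3^2 ≡ 3² = 9 ≡ 9; 3^4 ≡ 9² = 81 ≡ 4; 3^8 ≡ 4² = 16 ≡ 5. So (-8)^8 ≡ 5 (mod 11).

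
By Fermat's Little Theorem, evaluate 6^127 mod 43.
By Fermat: 6^{42} ≡ 1 (mod 43). 127 = 3×42 + 1. So 6^{127} ≡ 6^{1} ≡ 6 (mod 43)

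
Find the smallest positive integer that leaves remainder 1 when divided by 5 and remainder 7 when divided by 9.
M = 5 × 9 = 45. M₁ = 9, y₁ ≡ 4 (mod 5). M₂ = 5, y₂ ≡ 2 (mod 9). y = 1×9×4 + 7×5×2 ≡ 16 (mod 45). The smallest positive such number is 16.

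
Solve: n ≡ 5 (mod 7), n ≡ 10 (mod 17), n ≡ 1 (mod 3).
M = 7 × 17 × 3 = 357. M₁ = 51, y₁ ≡ 4 (mod 7). M₂ = 21, y₂ ≡ 13 (mod 17). M₃ = 119, y₃ ≡ 2 (mod 3). n = 5×51×4 + 10×21×13 + 1×119×2 ≡ 61 (mod 357)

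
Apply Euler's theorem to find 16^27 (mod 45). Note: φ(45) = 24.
By Euler: 16^{24} ≡ 1 (mod 45) since gcd(16, 45) = 1. 27 = 1×24 + 3. So 16^{27} ≡ 16^{3} ≡ 1 (mod 45)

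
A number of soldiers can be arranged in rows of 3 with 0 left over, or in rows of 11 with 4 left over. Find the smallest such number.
M = 3 × 11 = 33. M₁ = 11, y₁ ≡ 2 (mod 3). M₂ = 3, y₂ ≡ 4 (mod 11). z = 0×11×2 + 4×3×4 ≡ 15 (mod 33). The smallest positive such number is 15.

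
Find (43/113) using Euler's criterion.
(43/113) = 43^{56} mod 113 = -1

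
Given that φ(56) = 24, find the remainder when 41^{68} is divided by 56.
By Euler: 41^{24} ≡ 1 (mod 56) since gcd(41, 56) = 1. 68 = 2×24 + 20. So 41^{68} ≡ 41^{20} ≡ 1 (mod 56)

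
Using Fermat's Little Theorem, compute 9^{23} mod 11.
3

By Fermat's Little Theorem, a^(p-1) ≡ 1 (mod p) for prime p and gcd(a, p) = 1
Here p = 11, so 9^10 ≡ 1 (mod 11)
We can reduce the exponent: 23 mod 10 = 3
So 9^23 ≡ 9^3 (mod 11)
Computing: 9^3 mod 11 = 3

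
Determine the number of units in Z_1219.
1144

Prime factorization: 1219 = 23 × 53
Using the formula φ(n) = n × Π(1 - 1/p) for each prime factor p:
φ(1219) = 1219 × (1 - 1/23) × (1 - 1/53)
φ(1219) = 1144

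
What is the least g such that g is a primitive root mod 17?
p - 1 = 16 has prime divisors 2. h is a primitive root mod 17 iff h^(16/q) ≢ 1 (mod 17) for each such q.
h = 2: 2^8 ≡ 1 (mod 17); 2^8 ≡ 1, so not a primitive root.
h = 3: 3^8 ≡ 16 (mod 17); none is 1, so 3 has order 16 and is a primitive root.
The smallest primitive root mod 17 is g = 3.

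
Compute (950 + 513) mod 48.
23

(950 + 513) = 1463
1463 mod 48 = 23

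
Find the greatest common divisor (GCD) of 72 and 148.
4

Using the Euclidean algorithm:
72 = 0 × 148 + 72
148 = 2 × 72 + 4
72 = 18 × 4 + 0

GCD(72, 148) = 4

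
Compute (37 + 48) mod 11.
8

(37 + 48) = 85
85 mod 11 = 8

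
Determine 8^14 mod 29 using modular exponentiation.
Using repeated squaring. 14 = 8 + 4 + 2 (binary 1110). Repeated squaring mod 29: 8^1 ≡ 8; 8^2 ≡ 8² = 64 ≡ 6; 8^4 ≡ 6² = 36 ≡ 7; 8^8 ≡ 7² = 49 ≡ 20. Multiply: 8^14 = 8^8 × 8^4 × 8^2 ≡ 20 × 7 × 6 (mod 29): 20 × 7 = 140 ≡ 24; 24 × 6 = 144 ≡ 28. So 8^14 ≡ 28 (mod 29).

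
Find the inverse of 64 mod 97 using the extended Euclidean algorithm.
Extended GCD: 64(47) + 97(-31) = 1. So 64^(-1) ≡ 47 ≡ 47 (mod 97). Verify: 64 × 47 = 3008 ≡ 1 (mod 97)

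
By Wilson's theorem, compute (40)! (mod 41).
By Wilson's theorem, (40)! ≡ -1 ≡ 40 (mod 41)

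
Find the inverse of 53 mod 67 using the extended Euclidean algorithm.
Extended GCD: 53(-24) + 67(19) = 1. So 53^(-1) ≡ 43 ≡ 43 (mod 67). Verify: 53 × 43 = 2279 ≡ 1 (mod 67)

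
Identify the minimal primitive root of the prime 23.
p - 1 = 22 has prime divisors 2, 11. h is a primitive root mod 23 iff h^(22/q) ≢ 1 (mod 23) for each such q.
h = 2: 2^11 ≡ 1, 2^2 ≡ 4 (mod 23); 2^11 ≡ 1, so not a primitive root.
h = 3: 3^11 ≡ 1, 3^2 ≡ 9 (mod 23); 3^11 ≡ 1, so not a primitive root.
h = 4: 4^11 ≡ 1, 4^2 ≡ 16 (mod 23); 4^11 ≡ 1, so not a primitive root.
h = 5: 5^11 ≡ 22, 5^2 ≡ 2 (mod 23); none is 1, so 5 has order 22 and is a primitive root.
The smallest primitive root mod 23 is g = 5.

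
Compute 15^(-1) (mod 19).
15^(-1) ≡ 14 (mod 19). Verification: 15 × 14 = 210 ≡ 1 (mod 19)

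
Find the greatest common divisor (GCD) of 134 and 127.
1

Using the Euclidean algorithm:
134 = 1 × 127 + 7
127 = 18 × 7 + 1
7 = 7 × 1 + 0

GCD(134, 127) = 1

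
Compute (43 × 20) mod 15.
5

(43 × 20) = 860
860 mod 15 = 5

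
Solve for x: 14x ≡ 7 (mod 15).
8

Since gcd(14, 15) = 1 divides 7, a solution exists.
Multiply both sides by the inverse of 14 mod 15:
  14^(-1) mod 15 = 14
  x ≡ 14 × 7 ≡ 98 ≡ 8 (mod 15)
Verification: 14 × 8 = 112 = 7 × 15 + 7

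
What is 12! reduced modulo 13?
By Wilson's theorem, (12)! ≡ -1 ≡ 12 (mod 13)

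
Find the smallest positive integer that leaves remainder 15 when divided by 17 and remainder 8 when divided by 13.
M = 17 × 13 = 221. M₁ = 13, y₁ ≡ 4 (mod 17). M₂ = 17, y₂ ≡ 10 (mod 13). t = 15×13×4 + 8×17×10 ≡ 151 (mod 221). The smallest positive such number is 151.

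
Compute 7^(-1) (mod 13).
7^(-1) ≡ 2 (mod 13). Verification: 7 × 2 = 14 ≡ 1 (mod 13)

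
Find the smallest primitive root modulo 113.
3

A primitive root g modulo p has order p-1 = 112
Prime divisors of 112: [2, 7]
g is a primitive root iff g^(112/q) ≢ 1 (mod 113) for each prime divisor q
Testing small values:
  g = 2: 2^56 ≡ 1, 2^16 ≡ 109 (mod 113) → 2^56 ≡ 1, not primitive root
  g = 3: 3^56 ≡ 112, 3^16 ≡ 49 (mod 113) → none is 1, primitive root!
The smallest primitive root is 3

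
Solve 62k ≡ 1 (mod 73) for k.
53

Using Extended Euclidean Algorithm:
gcd(62, 73) = 1
Bezout coefficients: 62 × -20 + 73 × 17 = 1
So 62 × -20 ≡ 1 (mod 73)
The inverse is -20 mod 73 = 53
Verification: 62 × 53 = 3286 = 45 × 73 + 1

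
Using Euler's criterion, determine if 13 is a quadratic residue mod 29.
By Euler's criterion: 13^{14} ≡ 1 (mod 29). Since this equals 1, 13 is a QR.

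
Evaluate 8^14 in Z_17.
Using repeated squaring. 14 = 8 + 4 + 2 (binary 1110). Repeated squaring mod 17: 8^1 ≡ 8; 8^2 ≡ 8² = 64 ≡ 13; 8^4 ≡ 13² = 169 ≡ 16; 8^8 ≡ 16² = 256 ≡ 1. Multiply: 8^14 = 8^8 × 8^4 × 8^2 ≡ 1 × 16 × 13 (mod 17): 1 × 16 = 16 ≡ 16; 16 × 13 = 208 ≡ 4. So 8^14 ≡ 4 (mod 17).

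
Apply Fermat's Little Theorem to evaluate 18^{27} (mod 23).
3

By Fermat's Little Theorem, a^(p-1) ≡ 1 (mod p) for prime p and gcd(a, p) = 1
Here p = 23, so 18^22 ≡ 1 (mod 23)
We can reduce the exponent: 27 mod 22 = 5
So 18^27 ≡ 18^5 (mod 23)
Computing: 18^5 mod 23 = 3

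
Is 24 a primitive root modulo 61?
No

To verify, check if 24^(60/q) ≢ 1 (mod 61) for each prime divisor q of 60
Divisors of 60 = 60: [1, 2, 3, 4, 5, 6, 10, 12, 15, 20, 30, 60]
  24^(60/2) = 24^30 ≡ 60 (mod 61)
  24^(60/3) = 24^20 ≡ 1 (mod 61)
  24^(60/5) = 24^12 ≡ 34 (mod 61)
Conclusion: 24 is not a primitive root modulo 61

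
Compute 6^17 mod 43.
Using repeated squaring. 17 = 16 + 1 (binary 10001). Repeated squaring mod 43: 6^1 ≡ 6; 6^2 ≡ 6² = 36 ≡ 36; 6^4 ≡ 36² = 1296 ≡ 6; 6^8 ≡ 6² = 36 ≡ 36; 6^16 ≡ 36² = 1296 ≡ 6. Multiply: 6^17 = 6^16 × 6^1 ≡ 6 × 6 (mod 43): 6 × 6 = 36 ≡ 36. So 6^17 ≡ 36 (mod 43).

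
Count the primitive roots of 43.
12

The number of primitive roots modulo p is φ(p-1) = φ(42)
φ(42) = 12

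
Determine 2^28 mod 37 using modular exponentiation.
Using repeated squaring. 28 = 16 + 8 + 4 (binary 11100). Repeated squaring mod 37: 2^1 ≡ 2; 2^2 ≡ 2² = 4 ≡ 4; 2^4 ≡ 4² = 16 ≡ 16; 2^8 ≡ 16² = 256 ≡ 34; 2^16 ≡ 34² = 1156 ≡ 9. Multiply: 2^28 = 2^16 × 2^8 × 2^4 ≡ 9 × 34 × 16 (mod 37): 9 × 34 = 306 ≡ 10; 10 × 16 = 160 ≡ 12. So 2^28 ≡ 12 (mod 37).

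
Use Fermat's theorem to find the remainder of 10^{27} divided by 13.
12

By Fermat's Little Theorem, a^(p-1) ≡ 1 (mod p) for prime p and gcd(a, p) = 1
Here p = 13, so 10^12 ≡ 1 (mod 13)
We can reduce the exponent: 27 mod 12 = 3
So 10^27 ≡ 10^3 (mod 13)
Computing: 10^3 mod 13 = 12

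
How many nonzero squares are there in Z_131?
For prime 131, there are (p-1)/2 = (131-1)/2 = 65 quadratic residues (excluding 0).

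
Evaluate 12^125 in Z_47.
Using Fermat: 12^{46} ≡ 1 (mod 47). 125 ≡ 33 (mod 46). So 12^{125} ≡ 12^{33} ≡ 8 (mod 47)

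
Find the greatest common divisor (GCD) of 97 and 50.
1

Using the Euclidean algorithm:
97 = 1 × 50 + 47
50 = 1 × 47 + 3
47 = 15 × 3 + 2
3 = 1 × 2 + 1
2 = 2 × 1 + 0

GCD(97, 50) = 1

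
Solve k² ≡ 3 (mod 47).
The square roots of 3 mod 47 are 12 and 35. Verify: 12² = 144 ≡ 3 (mod 47)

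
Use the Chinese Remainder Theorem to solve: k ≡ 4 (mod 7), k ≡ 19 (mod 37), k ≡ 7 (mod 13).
1684

Using the Chinese Remainder Theorem:
M = product of moduli = 3367
For equation 1: M_1 = 481, 481 ≡ 5 (mod 7), inverse of 481 mod 7 is 3 (check: 5 × 3 = 15 ≡ 1 (mod 7))
For equation 2: M_2 = 91, 91 ≡ 17 (mod 37), inverse of 91 mod 37 is 24 (check: 17 × 24 = 408 ≡ 1 (mod 37))
For equation 3: M_3 = 259, 259 ≡ 12 (mod 13), inverse of 259 mod 13 is 12 (check: 12 × 12 = 144 ≡ 1 (mod 13))
Combine: k ≡ Σ r_i×M_i×(M_i⁻¹ mod m_i) = 4×481×3 + 19×91×24 + 7×259×12 = 5772 + 41496 + 21756 = 69024
69024 mod 3367 = 1684
k ≡ 1684 (mod 3367)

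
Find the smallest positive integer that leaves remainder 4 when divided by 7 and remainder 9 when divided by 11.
M = 7 × 11 = 77. M₁ = 11, y₁ ≡ 2 (mod 7). M₂ = 7, y₂ ≡ 8 (mod 11). t = 4×11×2 + 9×7×8 ≡ 53 (mod 77). The smallest positive such number is 53.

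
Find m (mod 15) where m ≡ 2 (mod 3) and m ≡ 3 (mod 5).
M = 3 × 5 = 15. M₁ = 5, y₁ ≡ 2 (mod 3). M₂ = 3, y₂ ≡ 2 (mod 5). m = 2×5×2 + 3×3×2 ≡ 8 (mod 15)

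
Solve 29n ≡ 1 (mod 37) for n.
23

Using Extended Euclidean Algorithm:
gcd(29, 37) = 1
Bezout coefficients: 29 × -14 + 37 × 11 = 1
So 29 × -14 ≡ 1 (mod 37)
The inverse is -14 mod 37 = 23
Verification: 29 × 23 = 667 = 18 × 37 + 1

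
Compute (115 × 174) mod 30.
0

(115 × 174) = 20010
20010 mod 30 = 0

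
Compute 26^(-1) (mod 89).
24

Using Extended Euclidean Algorithm:
gcd(26, 89) = 1
Bezout coefficients: 26 × 24 + 89 × -7 = 1
So 26 × 24 ≡ 1 (mod 89)
The inverse is 24 mod 89 = 24
Verification: 26 × 24 = 624 = 7 × 89 + 1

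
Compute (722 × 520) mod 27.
5

(722 × 520) = 375440
375440 mod 27 = 5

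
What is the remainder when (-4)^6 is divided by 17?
(-4) ≡ 13 (mod 17). 6 = 4 + 2 (binary 110). Repeated squaring mod 17: 13^1 ≡ 13; 13^2 ≡ 13² = 169 ≡ 16; 13^4 ≡ 16² = 256 ≡ 1. Multiply: (-4)^6 ≡ 13^4 × 13^2 ≡ 1 × 16 (mod 17): 1 × 16 = 16 ≡ 16. So (-4)^6 ≡ 16 (mod 17).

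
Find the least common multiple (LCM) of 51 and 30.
510

First find GCD(51, 30) using the Euclidean algorithm:
51 = 1 × 30 + 21
30 = 1 × 21 + 9
21 = 2 × 9 + 3
9 = 3 × 3 + 0
GCD(51, 30) = 3

LCM formula: LCM(a, b) = (a × b) / GCD(a, b)
LCM(51, 30) = (51 × 30) / 3
LCM(51, 30) = 1530 / 3
LCM(51, 30) = 510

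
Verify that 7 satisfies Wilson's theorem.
(6)! mod 7 = 6. Since this equals -1 (mod 7), Wilson confirms 7 is prime.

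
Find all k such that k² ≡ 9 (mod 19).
The square roots of 9 mod 19 are 16 and 3. Verify: 16² = 256 ≡ 9 (mod 19)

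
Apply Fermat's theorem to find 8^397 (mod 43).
By Fermat: 8^{42} ≡ 1 (mod 43). 397 ≡ 19 (mod 42). So 8^{397} ≡ 8^{19} ≡ 2 (mod 43)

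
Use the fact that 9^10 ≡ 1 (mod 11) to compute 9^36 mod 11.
By Fermat: 9^{10} ≡ 1 (mod 11). 36 = 3×10 + 6. So 9^{36} ≡ 9^{6} ≡ 9 (mod 11)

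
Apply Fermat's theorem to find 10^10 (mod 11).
By Fermat's Little Theorem, 10^{10} ≡ 1 (mod 11) since 11 is prime and gcd(10, 11) = 1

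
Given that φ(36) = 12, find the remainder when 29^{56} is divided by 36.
By Euler: 29^{12} ≡ 1 (mod 36) since gcd(29, 36) = 1. 56 = 4×12 + 8. So 29^{56} ≡ 29^{8} ≡ 13 (mod 36)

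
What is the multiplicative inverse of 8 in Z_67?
8^(-1) ≡ 42 (mod 67). Verification: 8 × 42 = 336 ≡ 1 (mod 67)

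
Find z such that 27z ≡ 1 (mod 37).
27^(-1) ≡ 11 (mod 37). Verification: 27 × 11 = 297 ≡ 1 (mod 37)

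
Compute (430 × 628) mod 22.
12

(430 × 628) = 270040
270040 mod 22 = 12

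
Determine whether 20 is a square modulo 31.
By Euler's criterion: 20^{15} ≡ 1 (mod 31). Since this equals 1, 20 is a QR.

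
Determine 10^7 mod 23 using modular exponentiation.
7 = 4 + 2 + 1 (binary 111). Repeated squaring mod 23: 10^1 ≡ 10; 10^2 ≡ 10² = 100 ≡ 8; 10^4 ≡ 8² = 64 ≡ 18. Multiply: 10^7 = 10^4 × 10^2 × 10^1 ≡ 18 × 8 × 10 (mod 23): 18 × 8 = 144 ≡ 6; 6 × 10 = 60 ≡ 14. So 10^7 ≡ 14 (mod 23).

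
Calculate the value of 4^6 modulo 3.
4 ≡ 1 (mod 3). 6 = 4 + 2 (binary 110). Repeated squaring mod 3: 1^1 ≡ 1; 1^2 ≡ 1² = 1 ≡ 1; 1^4 ≡ 1² = 1 ≡ 1. Multiply: 4^6 ≡ 1^4 × 1^2 ≡ 1 × 1 (mod 3): 1 × 1 = 1 ≡ 1. So 4^6 ≡ 1 (mod 3).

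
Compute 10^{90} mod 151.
59

Using successive squaring:
Binary expansion of 90: 1011010
Powers of 10 mod 151 (each is the square of the previous):
  10^1 ≡ 10 (mod 151)
  10^2 ≡ 10² = 100 ≡ 100 (mod 151)
  10^4 ≡ 100² = 10000 ≡ 34 (mod 151)
  10^8 ≡ 34² = 1156 ≡ 99 (mod 151)
  10^16 ≡ 99² = 9801 ≡ 137 (mod 151)
  10^32 ≡ 137² = 18769 ≡ 45 (mod 151)
  10^64 ≡ 45² = 2025 ≡ 62 (mod 151)
90 = 64 + 16 + 8 + 2, so 10^90 = 10^64 × 10^16 × 10^8 × 10^2 ≡ 62 × 137 × 99 × 100 (mod 151)
Multiplying step by step:
  62 × 137 = 8494 ≡ 38 (mod 151)
  38 × 99 = 3762 ≡ 138 (mod 151)
  138 × 100 = 13800 ≡ 59 (mod 151)
Result: 10^90 ≡ 59 (mod 151)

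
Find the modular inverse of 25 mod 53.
25^(-1) ≡ 17 (mod 53). Verification: 25 × 17 = 425 ≡ 1 (mod 53)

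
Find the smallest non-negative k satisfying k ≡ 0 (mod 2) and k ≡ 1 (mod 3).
M = 2 × 3 = 6. M₁ = 3, y₁ ≡ 1 (mod 2). M₂ = 2, y₂ ≡ 2 (mod 3). k = 0×3×1 + 1×2×2 ≡ 4 (mod 6)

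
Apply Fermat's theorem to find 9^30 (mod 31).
By Fermat's Little Theorem, 9^{30} ≡ 1 (mod 31) since 31 is prime and gcd(9, 31) = 1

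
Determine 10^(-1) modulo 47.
10^(-1) ≡ 33 (mod 47). Verification: 10 × 33 = 330 ≡ 1 (mod 47)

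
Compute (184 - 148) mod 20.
16

(184 - 148) = 36
36 mod 20 = 16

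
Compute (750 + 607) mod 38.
27

(750 + 607) = 1357
1357 mod 38 = 27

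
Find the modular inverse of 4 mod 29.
4^(-1) ≡ 22 (mod 29). Verification: 4 × 22 = 88 ≡ 1 (mod 29)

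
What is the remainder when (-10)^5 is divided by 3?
(-10) ≡ 2 (mod 3). 5 = 4 + 1 (binary 101). Repeated squaring mod 3: 2^1 ≡ 2; 2^2 ≡ 2² = 4 ≡ 1; 2^4 ≡ 1² = 1 ≡ 1. Multiply: (-10)^5 ≡ 2^4 × 2^1 ≡ 1 × 2 (mod 3): 1 × 2 = 2 ≡ 2. So (-10)^5 ≡ 2 (mod 3).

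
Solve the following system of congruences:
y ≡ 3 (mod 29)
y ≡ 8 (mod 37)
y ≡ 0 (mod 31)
30163

Using the Chinese Remainder Theorem:
M = product of moduli = 33263
For equation 1: M_1 = 1147, 1147 ≡ 16 (mod 29), inverse of 1147 mod 29 is 20 (check: 16 × 20 = 320 ≡ 1 (mod 29))
For equation 2: M_2 = 899, 899 ≡ 11 (mod 37), inverse of 899 mod 37 is 27 (check: 11 × 27 = 297 ≡ 1 (mod 37))
For equation 3: M_3 = 1073, 1073 ≡ 19 (mod 31), inverse of 1073 mod 31 is 18 (check: 19 × 18 = 342 ≡ 1 (mod 31))
Combine: y ≡ Σ r_i×M_i×(M_i⁻¹ mod m_i) = 3×1147×20 + 8×899×27 + 0×1073×18 = 68820 + 194184 + 0 = 263004
263004 mod 33263 = 30163
y ≡ 30163 (mod 33263)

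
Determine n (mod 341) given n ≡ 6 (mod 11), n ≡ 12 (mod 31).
105

Using the Chinese Remainder Theorem:
M = product of moduli = 341
For equation 1: M_1 = 31, 31 ≡ 9 (mod 11), inverse of 31 mod 11 is 5 (check: 9 × 5 = 45 ≡ 1 (mod 11))
For equation 2: M_2 = 11, 11 ≡ 11 (mod 31), inverse of 11 mod 31 is 17 (check: 11 × 17 = 187 ≡ 1 (mod 31))
Combine: n ≡ Σ r_i×M_i×(M_i⁻¹ mod m_i) = 6×31×5 + 12×11×17 = 930 + 2244 = 3174
3174 mod 341 = 105
n ≡ 105 (mod 341)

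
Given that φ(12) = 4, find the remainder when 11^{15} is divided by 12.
By Euler: 11^{4} ≡ 1 (mod 12) since gcd(11, 12) = 1. 15 = 3×4 + 3. So 11^{15} ≡ 11^{3} ≡ 11 (mod 12)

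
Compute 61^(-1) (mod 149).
61^(-1) ≡ 22 (mod 149). Verification: 61 × 22 = 1342 ≡ 1 (mod 149)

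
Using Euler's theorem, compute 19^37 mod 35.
By Euler: 19^{24} ≡ 1 (mod 35) since gcd(19, 35) = 1. 37 = 1×24 + 13. So 19^{37} ≡ 19^{13} ≡ 19 (mod 35)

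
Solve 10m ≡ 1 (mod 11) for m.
10^(-1) ≡ 10 (mod 11). Verification: 10 × 10 = 100 ≡ 1 (mod 11)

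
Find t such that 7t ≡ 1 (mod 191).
7^(-1) ≡ 82 (mod 191). Verification: 7 × 82 = 574 ≡ 1 (mod 191)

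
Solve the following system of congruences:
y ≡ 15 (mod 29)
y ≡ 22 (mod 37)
392

Using the Chinese Remainder Theorem:
M = product of moduli = 1073
For equation 1: M_1 = 37, 37 ≡ 8 (mod 29), inverse of 37 mod 29 is 11 (check: 8 × 11 = 88 ≡ 1 (mod 29))
For equation 2: M_2 = 29, 29 ≡ 29 (mod 37), inverse of 29 mod 37 is 23 (check: 29 × 23 = 667 ≡ 1 (mod 37))
Combine: y ≡ Σ r_i×M_i×(M_i⁻¹ mod m_i) = 15×37×11 + 22×29×23 = 6105 + 14674 = 20779
20779 mod 1073 = 392
y ≡ 392 (mod 1073)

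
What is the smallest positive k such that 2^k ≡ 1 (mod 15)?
Powers of 2 mod 15: 2^1≡2, 2^2≡4, 2^3≡8, 2^4≡1. Order = 4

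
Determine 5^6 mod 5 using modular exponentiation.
5 ≡ 0 (mod 5). 6 = 4 + 2 (binary 110). Repeated squaring mod 5: 0^1 ≡ 0; 0^2 ≡ 0² = 0 ≡ 0; 0^4 ≡ 0² = 0 ≡ 0. Multiply: 5^6 ≡ 0^4 × 0^2 ≡ 0 × 0 (mod 5): 0 × 0 = 0 ≡ 0. So 5^6 ≡ 0 (mod 5).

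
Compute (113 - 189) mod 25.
24

(113 - 189) = -76
-76 mod 25 = 24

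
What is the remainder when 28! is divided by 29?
By Wilson's theorem, (28)! ≡ -1 ≡ 28 (mod 29)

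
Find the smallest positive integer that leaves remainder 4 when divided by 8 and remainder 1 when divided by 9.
M = 8 × 9 = 72. M₁ = 9, y₁ ≡ 1 (mod 8). M₂ = 8, y₂ ≡ 8 (mod 9). t = 4×9×1 + 1×8×8 ≡ 28 (mod 72). The smallest positive such number is 28.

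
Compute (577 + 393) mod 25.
20

(577 + 393) = 970
970 mod 25 = 20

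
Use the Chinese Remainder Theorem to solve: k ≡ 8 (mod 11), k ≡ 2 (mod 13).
41

Using the Chinese Remainder Theorem:
M = product of moduli = 143
For equation 1: M_1 = 13, 13 ≡ 2 (mod 11), inverse of 13 mod 11 is 6 (check: 2 × 6 = 12 ≡ 1 (mod 11))
For equation 2: M_2 = 11, 11 ≡ 11 (mod 13), inverse of 11 mod 13 is 6 (check: 11 × 6 = 66 ≡ 1 (mod 13))
Combine: k ≡ Σ r_i×M_i×(M_i⁻¹ mod m_i) = 8×13×6 + 2×11×6 = 624 + 132 = 756
756 mod 143 = 41
k ≡ 41 (mod 143)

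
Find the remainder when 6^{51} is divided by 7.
By Fermat: 6^{6} ≡ 1 (mod 7). 51 = 8×6 + 3. So 6^{51} ≡ 6^{3} ≡ 6 (mod 7)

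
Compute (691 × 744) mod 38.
2

(691 × 744) = 514104
514104 mod 38 = 2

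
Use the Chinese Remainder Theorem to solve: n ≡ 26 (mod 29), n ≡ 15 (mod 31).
635

Using the Chinese Remainder Theorem:
M = product of moduli = 899
For equation 1: M_1 = 31, 31 ≡ 2 (mod 29), inverse of 31 mod 29 is 15 (check: 2 × 15 = 30 ≡ 1 (mod 29))
For equation 2: M_2 = 29, 29 ≡ 29 (mod 31), inverse of 29 mod 31 is 15 (check: 29 × 15 = 435 ≡ 1 (mod 31))
Combine: n ≡ Σ r_i×M_i×(M_i⁻¹ mod m_i) = 26×31×15 + 15×29×15 = 12090 + 6525 = 18615
18615 mod 899 = 635
n ≡ 635 (mod 899)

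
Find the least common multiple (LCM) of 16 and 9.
144

First find GCD(16, 9) using the Euclidean algorithm:
16 = 1 × 9 + 7
9 = 1 × 7 + 2
7 = 3 × 2 + 1
2 = 2 × 1 + 0
GCD(16, 9) = 1

LCM formula: LCM(a, b) = (a × b) / GCD(a, b)
LCM(16, 9) = (16 × 9) / 1
LCM(16, 9) = 144 / 1
LCM(16, 9) = 144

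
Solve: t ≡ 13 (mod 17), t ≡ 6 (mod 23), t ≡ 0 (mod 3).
M = 17 × 23 × 3 = 1173. M₁ = 69, y₁ ≡ 1 (mod 17). M₂ = 51, y₂ ≡ 14 (mod 23). M₃ = 391, y₃ ≡ 1 (mod 3). t = 13×69×1 + 6×51×14 + 0×391×1 ≡ 489 (mod 1173)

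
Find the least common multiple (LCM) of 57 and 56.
3192

First find GCD(57, 56) using the Euclidean algorithm:
57 = 1 × 56 + 1
56 = 56 × 1 + 0
GCD(57, 56) = 1

LCM formula: LCM(a, b) = (a × b) / GCD(a, b)
LCM(57, 56) = (57 × 56) / 1
LCM(57, 56) = 3192 / 1
LCM(57, 56) = 3192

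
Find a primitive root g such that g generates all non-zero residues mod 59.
p - 1 = 58 has prime divisors 2, 29. h is a primitive root mod 59 iff h^(58/q) ≢ 1 (mod 59) for each such q.
h = 2: 2^29 ≡ 58, 2^2 ≡ 4 (mod 59); none is 1, so 2 has order 58 and is a primitive root.
The smallest primitive root mod 59 is g = 2.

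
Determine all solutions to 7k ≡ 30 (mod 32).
18

Since gcd(7, 32) = 1 divides 30, a solution exists.
Multiply both sides by the inverse of 7 mod 32:
  7^(-1) mod 32 = 23
  x ≡ 23 × 30 ≡ 690 ≡ 18 (mod 32)
Verification: 7 × 18 = 126 = 3 × 32 + 30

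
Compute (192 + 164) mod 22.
4

(192 + 164) = 356
356 mod 22 = 4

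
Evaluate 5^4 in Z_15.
4 = 4 (binary 100). Repeated squaring mod 15: 5^1 ≡ 5; 5^2 ≡ 5² = 25 ≡ 10; 5^4 ≡ 10² = 100 ≡ 10. So 5^4 ≡ 10 (mod 15).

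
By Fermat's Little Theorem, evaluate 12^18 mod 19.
By Fermat's Little Theorem, 12^{18} ≡ 1 (mod 19) since 19 is prime and gcd(12, 19) = 1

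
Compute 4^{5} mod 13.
10

Using successive squaring:
Binary expansion of 5: 101
Powers of 4 mod 13 (each is the square of the previous):
  4^1 ≡ 4 (mod 13)
  4^2 ≡ 4² = 16 ≡ 3 (mod 13)
  4^4 ≡ 3² = 9 ≡ 9 (mod 13)
5 = 4 + 1, so 4^5 = 4^4 × 4^1 ≡ 9 × 4 (mod 13)
Multiplying step by step:
  9 × 4 = 36 ≡ 10 (mod 13)
Result: 4^5 ≡ 10 (mod 13)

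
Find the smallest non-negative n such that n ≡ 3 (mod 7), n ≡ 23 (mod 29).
52

Using the Chinese Remainder Theorem:
M = product of moduli = 203
For equation 1: M_1 = 29, 29 ≡ 1 (mod 7), inverse of 29 mod 7 is 1 (check: 1 × 1 = 1 ≡ 1 (mod 7))
For equation 2: M_2 = 7, 7 ≡ 7 (mod 29), inverse of 7 mod 29 is 25 (check: 7 × 25 = 175 ≡ 1 (mod 29))
Combine: n ≡ Σ r_i×M_i×(M_i⁻¹ mod m_i) = 3×29×1 + 23×7×25 = 87 + 4025 = 4112
4112 mod 203 = 52
n ≡ 52 (mod 203)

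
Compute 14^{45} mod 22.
12

Using successive squaring:
Binary expansion of 45: 101101
Powers of 14 mod 22 (each is the square of the previous):
  14^1 ≡ 14 (mod 22)
  14^2 ≡ 14² = 196 ≡ 20 (mod 22)
  14^4 ≡ 20² = 400 ≡ 4 (mod 22)
  14^8 ≡ 4² = 16 ≡ 16 (mod 22)
  14^16 ≡ 16² = 256 ≡ 14 (mod 22)
  14^32 ≡ 14² = 196 ≡ 20 (mod 22)
45 = 32 + 8 + 4 + 1, so 14^45 = 14^32 × 14^8 × 14^4 × 14^1 ≡ 20 × 16 × 4 × 14 (mod 22)
Multiplying step by step:
  20 × 16 = 320 ≡ 12 (mod 22)
  12 × 4 = 48 ≡ 4 (mod 22)
  4 × 14 = 56 ≡ 12 (mod 22)
Result: 14^45 ≡ 12 (mod 22)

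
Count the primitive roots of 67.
20

The number of primitive roots modulo p is φ(p-1) = φ(66)
φ(66) = 20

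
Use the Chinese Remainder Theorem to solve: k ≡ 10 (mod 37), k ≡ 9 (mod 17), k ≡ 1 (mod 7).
2304

Using the Chinese Remainder Theorem:
M = product of moduli = 4403
For equation 1: M_1 = 119, 119 ≡ 8 (mod 37), inverse of 119 mod 37 is 14 (check: 8 × 14 = 112 ≡ 1 (mod 37))
For equation 2: M_2 = 259, 259 ≡ 4 (mod 17), inverse of 259 mod 17 is 13 (check: 4 × 13 = 52 ≡ 1 (mod 17))
For equation 3: M_3 = 629, 629 ≡ 6 (mod 7), inverse of 629 mod 7 is 6 (check: 6 × 6 = 36 ≡ 1 (mod 7))
Combine: k ≡ Σ r_i×M_i×(M_i⁻¹ mod m_i) = 10×119×14 + 9×259×13 + 1×629×6 = 16660 + 30303 + 3774 = 50737
50737 mod 4403 = 2304
k ≡ 2304 (mod 4403)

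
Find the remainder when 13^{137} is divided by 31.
By Fermat: 13^{30} ≡ 1 (mod 31). 137 = 4×30 + 17. So 13^{137} ≡ 13^{17} ≡ 17 (mod 31)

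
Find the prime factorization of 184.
2^3 × 23

Divide by primes starting from smallest:
184 ÷ 2 = 92
92 ÷ 2 = 46
46 ÷ 2 = 23
23 ÷ 23 = 1

184 = 2^3 × 23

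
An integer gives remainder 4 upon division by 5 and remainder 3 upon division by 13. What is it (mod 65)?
M = 5 × 13 = 65. M₁ = 13, y₁ ≡ 2 (mod 5). M₂ = 5, y₂ ≡ 8 (mod 13). n = 4×13×2 + 3×5×8 ≡ 29 (mod 65). The smallest positive such number is 29.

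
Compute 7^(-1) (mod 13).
2

Using Extended Euclidean Algorithm:
gcd(7, 13) = 1
Bezout coefficients: 7 × 2 + 13 × -1 = 1
So 7 × 2 ≡ 1 (mod 13)
The inverse is 2 mod 13 = 2
Verification: 7 × 2 = 14 = 1 × 13 + 1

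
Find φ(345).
176

Prime factorization: 345 = 3 × 5 × 23
Using the formula φ(n) = n × Π(1 - 1/p) for each prime factor p:
φ(345) = 345 × (1 - 1/3) × (1 - 1/5) × (1 - 1/23)
φ(345) = 176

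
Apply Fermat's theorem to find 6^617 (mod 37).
By Fermat: 6^{36} ≡ 1 (mod 37). 617 ≡ 5 (mod 36). So 6^{617} ≡ 6^{5} ≡ 6 (mod 37)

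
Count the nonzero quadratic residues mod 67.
For prime 67, there are (p-1)/2 = (67-1)/2 = 33 quadratic residues (excluding 0).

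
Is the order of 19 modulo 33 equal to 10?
Yes, ord_33(19) = 10.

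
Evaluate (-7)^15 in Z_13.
Using Fermat: (-7)^{12} ≡ 1 (mod 13). 15 ≡ 3 (mod 12). So (-7)^{15} ≡ (-7)^{3} ≡ 8 (mod 13)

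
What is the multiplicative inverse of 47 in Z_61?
13

Using Extended Euclidean Algorithm:
gcd(47, 61) = 1
Bezout coefficients: 47 × 13 + 61 × -10 = 1
So 47 × 13 ≡ 1 (mod 61)
The inverse is 13 mod 61 = 13
Verification: 47 × 13 = 611 = 10 × 61 + 1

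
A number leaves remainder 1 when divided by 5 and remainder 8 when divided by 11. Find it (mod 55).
M = 5 × 11 = 55. M₁ = 11, y₁ ≡ 1 (mod 5). M₂ = 5, y₂ ≡ 9 (mod 11). y = 1×11×1 + 8×5×9 ≡ 41 (mod 55)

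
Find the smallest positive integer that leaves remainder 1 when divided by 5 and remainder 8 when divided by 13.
M = 5 × 13 = 65. M₁ = 13, y₁ ≡ 2 (mod 5). M₂ = 5, y₂ ≡ 8 (mod 13). z = 1×13×2 + 8×5×8 ≡ 21 (mod 65). The smallest positive such number is 21.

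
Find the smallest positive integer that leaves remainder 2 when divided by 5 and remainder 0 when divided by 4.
M = 5 × 4 = 20. M₁ = 4, y₁ ≡ 4 (mod 5). M₂ = 5, y₂ ≡ 1 (mod 4). y = 2×4×4 + 0×5×1 ≡ 12 (mod 20). The smallest positive such number is 12.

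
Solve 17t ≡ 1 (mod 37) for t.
24

Using Extended Euclidean Algorithm:
gcd(17, 37) = 1
Bezout coefficients: 17 × -13 + 37 × 6 = 1
So 17 × -13 ≡ 1 (mod 37)
The inverse is -13 mod 37 = 24
Verification: 17 × 24 = 408 = 11 × 37 + 1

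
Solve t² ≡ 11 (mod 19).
The square roots of 11 mod 19 are 7 and 12. Verify: 7² = 49 ≡ 11 (mod 19)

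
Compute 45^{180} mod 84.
57

Using successive squaring:
Binary expansion of 180: 10110100
Powers of 45 mod 84 (each is the square of the previous):
  45^1 ≡ 45 (mod 84)
  45^2 ≡ 45² = 2025 ≡ 9 (mod 84)
  45^4 ≡ 9² = 81 ≡ 81 (mod 84)
  45^8 ≡ 81² = 6561 ≡ 9 (mod 84)
  45^16 ≡ 9² = 81 ≡ 81 (mod 84)
  45^32 ≡ 81² = 6561 ≡ 9 (mod 84)
  45^64 ≡ 9² = 81 ≡ 81 (mod 84)
  45^128 ≡ 81² = 6561 ≡ 9 (mod 84)
180 = 128 + 32 + 16 + 4, so 45^180 = 45^128 × 45^32 × 45^16 × 45^4 ≡ 9 × 9 × 81 × 81 (mod 84)
Multiplying step by step:
  9 × 9 = 81 ≡ 81 (mod 84)
  81 × 81 = 6561 ≡ 9 (mod 84)
  9 × 81 = 729 ≡ 57 (mod 84)
Result: 45^180 ≡ 57 (mod 84)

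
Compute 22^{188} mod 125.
11

Using successive squaring:
Binary expansion of 188: 10111100
Powers of 22 mod 125 (each is the square of the previous):
  22^1 ≡ 22 (mod 125)
  22^2 ≡ 22² = 484 ≡ 109 (mod 125)
  22^4 ≡ 109² = 11881 ≡ 6 (mod 125)
  22^8 ≡ 6² = 36 ≡ 36 (mod 125)
  22^16 ≡ 36² = 1296 ≡ 46 (mod 125)
  22^32 ≡ 46² = 2116 ≡ 116 (mod 125)
  22^64 ≡ 116² = 13456 ≡ 81 (mod 125)
  22^128 ≡ 81² = 6561 ≡ 61 (mod 125)
188 = 128 + 32 + 16 + 8 + 4, so 22^188 = 22^128 × 22^32 × 22^16 × 22^8 × 22^4 ≡ 61 × 116 × 46 × 36 × 6 (mod 125)
Multiplying step by step:
  61 × 116 = 7076 ≡ 76 (mod 125)
  76 × 46 = 3496 ≡ 121 (mod 125)
  121 × 36 = 4356 ≡ 106 (mod 125)
  106 × 6 = 636 ≡ 11 (mod 125)
Result: 22^188 ≡ 11 (mod 125)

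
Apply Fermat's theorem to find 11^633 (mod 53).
By Fermat: 11^{52} ≡ 1 (mod 53). 633 ≡ 9 (mod 52). So 11^{633} ≡ 11^{9} ≡ 4 (mod 53)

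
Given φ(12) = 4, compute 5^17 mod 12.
By Euler: 5^{4} ≡ 1 (mod 12) since gcd(5, 12) = 1. 17 = 4×4 + 1. So 5^{17} ≡ 5^{1} ≡ 5 (mod 12)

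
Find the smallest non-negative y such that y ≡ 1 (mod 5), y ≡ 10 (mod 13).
36

Using the Chinese Remainder Theorem:
M = product of moduli = 65
For equation 1: M_1 = 13, 13 ≡ 3 (mod 5), inverse of 13 mod 5 is 2 (check: 3 × 2 = 6 ≡ 1 (mod 5))
For equation 2: M_2 = 5, 5 ≡ 5 (mod 13), inverse of 5 mod 13 is 8 (check: 5 × 8 = 40 ≡ 1 (mod 13))
Combine: y ≡ Σ r_i×M_i×(M_i⁻¹ mod m_i) = 1×13×2 + 10×5×8 = 26 + 400 = 426
426 mod 65 = 36
y ≡ 36 (mod 65)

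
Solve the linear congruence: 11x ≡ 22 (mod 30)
2

Since gcd(11, 30) = 1 divides 22, a solution exists.
Multiply both sides by the inverse of 11 mod 30:
  11^(-1) mod 30 = 11
  x ≡ 11 × 22 ≡ 242 ≡ 2 (mod 30)
Verification: 11 × 2 = 22 = 0 × 30 + 22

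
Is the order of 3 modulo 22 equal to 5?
Yes, ord_22(3) = 5.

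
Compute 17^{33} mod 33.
29

Using successive squaring:
Binary expansion of 33: 100001
Powers of 17 mod 33 (each is the square of the previous):
  17^1 ≡ 17 (mod 33)
  17^2 ≡ 17² = 289 ≡ 25 (mod 33)
  17^4 ≡ 25² = 625 ≡ 31 (mod 33)
  17^8 ≡ 31² = 961 ≡ 4 (mod 33)
  17^16 ≡ 4² = 16 ≡ 16 (mod 33)
  17^32 ≡ 16² = 256 ≡ 25 (mod 33)
33 = 32 + 1, so 17^33 = 17^32 × 17^1 ≡ 25 × 17 (mod 33)
Multiplying step by step:
  25 × 17 = 425 ≡ 29 (mod 33)
Result: 17^33 ≡ 29 (mod 33)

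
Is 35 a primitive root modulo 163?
p - 1 = 162 has prime divisors 2, 3. Check 35^(162/q) mod 163 for each: 35^(162/2) = 35^81 ≡ 1, 35^(162/3) = 35^54 ≡ 104 (mod 163). Since 35^81 ≡ 1 (mod 163), the order of 35 divides 81 (in fact the order is 81) ≠ 162, so it is not a primitive root.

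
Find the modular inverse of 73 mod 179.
73^(-1) ≡ 103 (mod 179). Verification: 73 × 103 = 7519 ≡ 1 (mod 179)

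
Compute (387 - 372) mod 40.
15

(387 - 372) = 15
15 mod 40 = 15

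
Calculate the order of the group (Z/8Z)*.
4

Prime factorization: 8 = 2^3
Using the formula φ(n) = n × Π(1 - 1/p) for each prime factor p:
φ(8) = 8 × (1 - 1/2)
φ(8) = 4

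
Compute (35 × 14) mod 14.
0

(35 × 14) = 490
490 mod 14 = 0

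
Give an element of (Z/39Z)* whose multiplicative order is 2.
14 has order 2 mod 39 since 14^{2} ≡ 1 (mod 39) and no smaller power works.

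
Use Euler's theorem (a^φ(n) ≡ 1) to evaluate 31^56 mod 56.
By Euler: 31^{24} ≡ 1 (mod 56) since gcd(31, 56) = 1. 56 = 2×24 + 8. So 31^{56} ≡ 31^{8} ≡ 9 (mod 56)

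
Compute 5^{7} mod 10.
5

Using successive squaring:
Binary expansion of 7: 111
Powers of 5 mod 10 (each is the square of the previous):
  5^1 ≡ 5 (mod 10)
  5^2 ≡ 5² = 25 ≡ 5 (mod 10)
  5^4 ≡ 5² = 25 ≡ 5 (mod 10)
7 = 4 + 2 + 1, so 5^7 = 5^4 × 5^2 × 5^1 ≡ 5 × 5 × 5 (mod 10)
Multiplying step by step:
  5 × 5 = 25 ≡ 5 (mod 10)
  5 × 5 = 25 ≡ 5 (mod 10)
Result: 5^7 ≡ 5 (mod 10)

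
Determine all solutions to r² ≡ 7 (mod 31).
The square roots of 7 mod 31 are 10 and 21. Verify: 10² = 100 ≡ 7 (mod 31)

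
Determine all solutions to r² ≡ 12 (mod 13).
The square roots of 12 mod 13 are 8 and 5. Verify: 8² = 64 ≡ 12 (mod 13)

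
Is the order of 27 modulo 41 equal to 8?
Yes, ord_41(27) = 8.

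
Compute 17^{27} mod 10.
3

Using successive squaring:
Binary expansion of 27: 11011
Powers of 17 mod 10 (each is the square of the previous):
  17^1 ≡ 7 (mod 10)
  17^2 ≡ 7² = 49 ≡ 9 (mod 10)
  17^4 ≡ 9² = 81 ≡ 1 (mod 10)
  17^8 ≡ 1² = 1 ≡ 1 (mod 10)
  17^16 ≡ 1² = 1 ≡ 1 (mod 10)
27 = 16 + 8 + 2 + 1, so 17^27 = 17^16 × 17^8 × 17^2 × 17^1 ≡ 1 × 1 × 9 × 7 (mod 10)
Multiplying step by step:
  1 × 1 = 1 ≡ 1 (mod 10)
  1 × 9 = 9 ≡ 9 (mod 10)
  9 × 7 = 63 ≡ 3 (mod 10)
Result: 17^27 ≡ 3 (mod 10)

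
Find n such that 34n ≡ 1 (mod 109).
34^(-1) ≡ 93 (mod 109). Verification: 34 × 93 = 3162 ≡ 1 (mod 109)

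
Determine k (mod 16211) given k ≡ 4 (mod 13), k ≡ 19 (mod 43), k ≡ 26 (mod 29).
13134

Using the Chinese Remainder Theorem:
M = product of moduli = 16211
For equation 1: M_1 = 1247, 1247 ≡ 12 (mod 13), inverse of 1247 mod 13 is 12 (check: 12 × 12 = 144 ≡ 1 (mod 13))
For equation 2: M_2 = 377, 377 ≡ 33 (mod 43), inverse of 377 mod 43 is 30 (check: 33 × 30 = 990 ≡ 1 (mod 43))
For equation 3: M_3 = 559, 559 ≡ 8 (mod 29), inverse of 559 mod 29 is 11 (check: 8 × 11 = 88 ≡ 1 (mod 29))
Combine: k ≡ Σ r_i×M_i×(M_i⁻¹ mod m_i) = 4×1247×12 + 19×377×30 + 26×559×11 = 59856 + 214890 + 159874 = 434620
434620 mod 16211 = 13134
k ≡ 13134 (mod 16211)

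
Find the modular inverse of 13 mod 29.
13^(-1) ≡ 9 (mod 29). Verification: 13 × 9 = 117 ≡ 1 (mod 29)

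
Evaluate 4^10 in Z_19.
10 = 8 + 2 (binary 1010). Repeated squaring mod 19: 4^1 ≡ 4; 4^2 ≡ 4² = 16 ≡ 16; 4^4 ≡ 16² = 256 ≡ 9; 4^8 ≡ 9² = 81 ≡ 5. Multiply: 4^10 = 4^8 × 4^2 ≡ 5 × 16 (mod 19): 5 × 16 = 80 ≡ 4. So 4^10 ≡ 4 (mod 19).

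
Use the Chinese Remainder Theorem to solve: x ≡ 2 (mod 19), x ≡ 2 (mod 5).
2

Using the Chinese Remainder Theorem:
M = product of moduli = 95
For equation 1: M_1 = 5, 5 ≡ 5 (mod 19), inverse of 5 mod 19 is 4 (check: 5 × 4 = 20 ≡ 1 (mod 19))
For equation 2: M_2 = 19, 19 ≡ 4 (mod 5), inverse of 19 mod 5 is 4 (check: 4 × 4 = 16 ≡ 1 (mod 5))
Combine: x ≡ Σ r_i×M_i×(M_i⁻¹ mod m_i) = 2×5×4 + 2×19×4 = 40 + 152 = 192
192 mod 95 = 2
x ≡ 2 (mod 95)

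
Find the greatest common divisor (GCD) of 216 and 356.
4

Using the Euclidean algorithm:
216 = 0 × 356 + 216
356 = 1 × 216 + 140
216 = 1 × 140 + 76
140 = 1 × 76 + 64
76 = 1 × 64 + 12
64 = 5 × 12 + 4
12 = 3 × 4 + 0

GCD(216, 356) = 4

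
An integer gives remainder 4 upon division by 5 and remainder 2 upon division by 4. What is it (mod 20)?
M = 5 × 4 = 20. M₁ = 4, y₁ ≡ 4 (mod 5). M₂ = 5, y₂ ≡ 1 (mod 4). z = 4×4×4 + 2×5×1 ≡ 14 (mod 20). The smallest positive such number is 14.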